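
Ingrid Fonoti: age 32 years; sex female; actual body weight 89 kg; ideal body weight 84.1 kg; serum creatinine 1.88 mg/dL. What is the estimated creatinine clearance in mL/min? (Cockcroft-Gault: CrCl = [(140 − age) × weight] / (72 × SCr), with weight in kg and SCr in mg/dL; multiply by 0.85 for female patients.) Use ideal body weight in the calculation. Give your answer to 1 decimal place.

57.0 mL/min

CrCl = (140 − 32) × 84.1 / (72 × 1.88) × 0.85 = 9082.8 / 135.36 × 0.85 ≈ 57.0 mL/min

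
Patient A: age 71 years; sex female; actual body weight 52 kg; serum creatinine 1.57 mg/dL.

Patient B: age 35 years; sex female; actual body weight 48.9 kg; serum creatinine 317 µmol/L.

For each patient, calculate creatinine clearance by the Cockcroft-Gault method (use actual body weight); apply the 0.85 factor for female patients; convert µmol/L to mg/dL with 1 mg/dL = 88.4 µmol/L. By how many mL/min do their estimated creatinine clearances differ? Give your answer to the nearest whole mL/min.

10 mL/min

Patient A: CrCl = (140 − 71) × 52 / (72 × 1.57) × 0.85 = 3588.0 / 113.04 × 0.85 ≈ 27.0 mL/min
Patient B: SCr = 317 / 88.4 = 3.586 mg/dL
Patient B: CrCl = (140 − 35) × 48.9 / (72 × 3.586) × 0.85 = 5134.5 / 258.19 × 0.85 ≈ 16.9 mL/min
|27.0 − 16.9| = 10.1 mL/min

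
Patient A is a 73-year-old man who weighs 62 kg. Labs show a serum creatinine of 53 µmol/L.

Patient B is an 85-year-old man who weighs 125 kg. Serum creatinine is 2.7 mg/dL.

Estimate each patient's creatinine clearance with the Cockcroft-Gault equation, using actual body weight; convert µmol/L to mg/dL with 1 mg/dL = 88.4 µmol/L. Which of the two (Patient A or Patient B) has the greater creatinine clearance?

Patient A: SCr = 53 / 88.4 = 0.6 mg/dL
Patient A: CrCl = (140 − 73) × 62 / (72 × 0.6) = 4154.0 / 43.20 ≈ 96.2 mL/min
Patient B: CrCl = (140 − 85) × 125 / (72 × 2.7) = 6875.0 / 194.40 ≈ 35.4 mL/min
96.2 vs 35.4 mL/min → Patient A is higher.

Patient A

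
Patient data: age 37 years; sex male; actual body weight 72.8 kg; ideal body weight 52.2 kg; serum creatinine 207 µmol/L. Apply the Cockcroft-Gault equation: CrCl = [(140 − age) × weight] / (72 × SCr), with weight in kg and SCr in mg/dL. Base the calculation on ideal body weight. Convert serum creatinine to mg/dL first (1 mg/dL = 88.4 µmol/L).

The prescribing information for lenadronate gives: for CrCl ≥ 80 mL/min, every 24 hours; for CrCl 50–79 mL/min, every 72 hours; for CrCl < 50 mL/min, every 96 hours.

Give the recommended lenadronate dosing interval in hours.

every 96 hours

SCr = 207 / 88.4 = 2.342 mg/dL
CrCl = (140 − 37) × 52.2 / (72 × 2.342) = 5376.6 / 168.62 ≈ 31.9 mL/min
CrCl ≈ 32 mL/min → bracket < 50 mL/min → every 96 hours.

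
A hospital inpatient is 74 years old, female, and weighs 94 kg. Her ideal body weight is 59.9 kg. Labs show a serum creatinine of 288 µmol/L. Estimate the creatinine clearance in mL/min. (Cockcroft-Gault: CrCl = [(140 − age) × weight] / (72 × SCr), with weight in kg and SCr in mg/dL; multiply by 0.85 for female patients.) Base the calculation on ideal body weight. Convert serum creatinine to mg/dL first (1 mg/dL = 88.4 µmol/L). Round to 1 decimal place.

14.3 mL/min

SCr = 288 / 88.4 = 3.258 mg/dL
CrCl = (140 − 74) × 59.9 / (72 × 3.258) × 0.85 = 3953.4 / 234.58 × 0.85 ≈ 14.3 mL/min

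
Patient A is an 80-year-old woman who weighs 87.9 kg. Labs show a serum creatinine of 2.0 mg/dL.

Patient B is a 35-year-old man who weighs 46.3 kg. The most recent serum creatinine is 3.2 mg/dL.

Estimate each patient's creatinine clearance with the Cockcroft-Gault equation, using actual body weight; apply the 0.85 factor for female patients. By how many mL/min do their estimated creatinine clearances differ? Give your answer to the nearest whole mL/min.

10 mL/min

Patient A: CrCl = (140 − 80) × 87.9 / (72 × 2) × 0.85 = 5274.0 / 144.00 × 0.85 ≈ 31.1 mL/min
Patient B: CrCl = (140 − 35) × 46.3 / (72 × 3.2) = 4861.5 / 230.40 ≈ 21.1 mL/min
|31.1 − 21.1| = 10.0 mL/min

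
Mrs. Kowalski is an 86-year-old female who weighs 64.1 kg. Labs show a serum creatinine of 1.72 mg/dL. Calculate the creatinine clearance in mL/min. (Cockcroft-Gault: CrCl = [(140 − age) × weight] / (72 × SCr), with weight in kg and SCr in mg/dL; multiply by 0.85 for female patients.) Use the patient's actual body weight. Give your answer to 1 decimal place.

23.8 mL/min

CrCl = (140 − 86) × 64.1 / (72 × 1.72) × 0.85 = 3461.4 / 123.84 × 0.85 ≈ 23.8 mL/min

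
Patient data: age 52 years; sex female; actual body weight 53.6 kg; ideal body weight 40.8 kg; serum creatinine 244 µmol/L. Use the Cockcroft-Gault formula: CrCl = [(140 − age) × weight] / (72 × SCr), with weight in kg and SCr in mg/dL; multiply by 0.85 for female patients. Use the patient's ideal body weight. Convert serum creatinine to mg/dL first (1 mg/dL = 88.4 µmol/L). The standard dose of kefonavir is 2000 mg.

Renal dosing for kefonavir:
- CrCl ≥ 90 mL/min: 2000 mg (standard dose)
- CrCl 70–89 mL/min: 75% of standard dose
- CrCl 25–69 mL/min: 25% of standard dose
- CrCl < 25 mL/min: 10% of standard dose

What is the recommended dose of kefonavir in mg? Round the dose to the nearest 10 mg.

200 mg

SCr = 244 / 88.4 = 2.76 mg/dL
CrCl = (140 − 52) × 40.8 / (72 × 2.76) × 0.85 = 3590.4 / 198.72 × 0.85 ≈ 15.4 mL/min
CrCl ≈ 15 mL/min → bracket < 25 mL/min.
10% of 2000 mg = 200 mg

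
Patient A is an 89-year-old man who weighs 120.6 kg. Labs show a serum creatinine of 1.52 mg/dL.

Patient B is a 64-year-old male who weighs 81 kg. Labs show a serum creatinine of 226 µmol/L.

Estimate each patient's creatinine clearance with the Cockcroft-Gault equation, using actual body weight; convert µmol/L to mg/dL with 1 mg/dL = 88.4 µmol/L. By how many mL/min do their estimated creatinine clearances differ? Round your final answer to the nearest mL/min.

23 mL/min

Patient A: CrCl = (140 − 89) × 120.6 / (72 × 1.52) = 6150.6 / 109.44 ≈ 56.2 mL/min
Patient B: SCr = 226 / 88.4 = 2.557 mg/dL
Patient B: CrCl = (140 − 64) × 81 / (72 × 2.557) = 6156.0 / 184.10 ≈ 33.4 mL/min
|56.2 − 33.4| = 22.8 mL/min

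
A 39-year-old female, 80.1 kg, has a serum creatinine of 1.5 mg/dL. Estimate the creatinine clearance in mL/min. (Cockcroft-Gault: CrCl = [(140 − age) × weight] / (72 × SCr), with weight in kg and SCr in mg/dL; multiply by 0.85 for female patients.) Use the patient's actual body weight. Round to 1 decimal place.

CrCl = (140 − 39) × 80.1 / (72 × 1.5) × 0.85 = 8090.1 / 108.00 × 0.85 ≈ 63.7 mL/min

63.7 mL/min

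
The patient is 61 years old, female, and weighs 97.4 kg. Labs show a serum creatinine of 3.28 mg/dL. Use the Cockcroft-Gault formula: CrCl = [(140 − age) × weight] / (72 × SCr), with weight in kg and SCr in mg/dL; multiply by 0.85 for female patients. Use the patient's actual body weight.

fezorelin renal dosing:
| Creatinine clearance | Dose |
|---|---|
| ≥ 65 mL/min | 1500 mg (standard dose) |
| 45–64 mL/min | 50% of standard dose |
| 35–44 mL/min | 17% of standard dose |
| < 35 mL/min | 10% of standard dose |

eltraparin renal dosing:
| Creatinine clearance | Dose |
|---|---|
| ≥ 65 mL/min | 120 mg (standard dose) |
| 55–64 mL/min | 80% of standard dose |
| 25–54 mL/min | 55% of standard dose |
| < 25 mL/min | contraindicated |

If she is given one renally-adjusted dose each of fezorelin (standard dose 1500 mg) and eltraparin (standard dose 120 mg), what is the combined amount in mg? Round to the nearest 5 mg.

CrCl = (140 − 61) × 97.4 / (72 × 3.28) × 0.85 = 7694.6 / 236.16 × 0.85 ≈ 27.7 mL/min
CrCl ≈ 28 mL/min.
fezorelin: < 35 mL/min → 10% of 1500 mg = 150 mg.
eltraparin: 25–54 mL/min → 55% of 120 mg = 66 mg.
Total = 150 + 66 = 216 mg.

215 mg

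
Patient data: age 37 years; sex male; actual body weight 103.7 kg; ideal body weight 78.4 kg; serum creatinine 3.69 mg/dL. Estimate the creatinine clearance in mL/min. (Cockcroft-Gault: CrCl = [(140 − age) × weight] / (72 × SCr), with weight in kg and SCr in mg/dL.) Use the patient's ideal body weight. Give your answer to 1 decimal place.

30.4 mL/min

CrCl = (140 − 37) × 78.4 / (72 × 3.69) = 8075.2 / 265.68 ≈ 30.4 mL/min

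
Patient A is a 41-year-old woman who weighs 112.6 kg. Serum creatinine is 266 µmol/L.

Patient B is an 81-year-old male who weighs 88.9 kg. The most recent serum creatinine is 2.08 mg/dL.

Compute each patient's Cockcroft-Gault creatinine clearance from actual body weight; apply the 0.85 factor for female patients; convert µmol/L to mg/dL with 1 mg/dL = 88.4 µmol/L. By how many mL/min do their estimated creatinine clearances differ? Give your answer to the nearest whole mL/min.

Patient A: SCr = 266 / 88.4 = 3.009 mg/dL
Patient A: CrCl = (140 − 41) × 112.6 / (72 × 3.009) × 0.85 = 11147.4 / 216.65 × 0.85 ≈ 43.7 mL/min
Patient B: CrCl = (140 − 81) × 88.9 / (72 × 2.08) = 5245.1 / 149.76 ≈ 35.0 mL/min
|43.7 − 35.0| = 8.7 mL/min

9 mL/min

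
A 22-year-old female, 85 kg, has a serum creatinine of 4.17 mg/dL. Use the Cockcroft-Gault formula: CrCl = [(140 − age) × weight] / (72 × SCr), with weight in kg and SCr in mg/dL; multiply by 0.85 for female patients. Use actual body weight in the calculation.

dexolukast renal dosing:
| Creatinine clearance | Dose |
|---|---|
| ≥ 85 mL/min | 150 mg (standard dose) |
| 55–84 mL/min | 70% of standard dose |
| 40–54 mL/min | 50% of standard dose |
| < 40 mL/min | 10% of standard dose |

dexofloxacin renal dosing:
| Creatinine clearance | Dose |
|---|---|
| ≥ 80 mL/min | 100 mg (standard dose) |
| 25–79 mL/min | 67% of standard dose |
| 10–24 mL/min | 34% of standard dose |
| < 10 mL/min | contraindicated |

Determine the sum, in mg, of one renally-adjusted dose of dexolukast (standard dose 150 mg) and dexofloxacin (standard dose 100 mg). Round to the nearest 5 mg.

80 mg

CrCl = (140 − 22) × 85 / (72 × 4.17) × 0.85 = 10030.0 / 300.24 × 0.85 ≈ 28.4 mL/min
CrCl ≈ 28 mL/min.
dexolukast: < 40 mL/min → 10% of 150 mg = 15 mg.
dexofloxacin: 25–79 mL/min → 67% of 100 mg = 67 mg.
Total = 15 + 67 = 82 mg.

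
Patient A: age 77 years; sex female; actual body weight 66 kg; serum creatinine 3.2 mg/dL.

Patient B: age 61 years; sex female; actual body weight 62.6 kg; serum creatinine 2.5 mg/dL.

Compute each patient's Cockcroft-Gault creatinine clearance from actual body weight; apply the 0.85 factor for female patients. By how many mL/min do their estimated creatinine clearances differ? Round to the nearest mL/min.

8 mL/min

Patient A: CrCl = (140 − 77) × 66 / (72 × 3.2) × 0.85 = 4158.0 / 230.40 × 0.85 ≈ 15.3 mL/min
Patient B: CrCl = (140 − 61) × 62.6 / (72 × 2.5) × 0.85 = 4945.4 / 180.00 × 0.85 ≈ 23.4 mL/min
|15.3 − 23.4| = 8.1 mL/min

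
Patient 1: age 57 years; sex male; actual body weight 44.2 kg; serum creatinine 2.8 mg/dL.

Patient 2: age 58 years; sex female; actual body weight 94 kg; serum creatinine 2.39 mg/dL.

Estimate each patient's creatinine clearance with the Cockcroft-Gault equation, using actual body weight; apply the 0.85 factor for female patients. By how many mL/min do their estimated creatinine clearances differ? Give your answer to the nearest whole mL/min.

20 mL/min

Patient 1: CrCl = (140 − 57) × 44.2 / (72 × 2.8) = 3668.6 / 201.60 ≈ 18.2 mL/min
Patient 2: CrCl = (140 − 58) × 94 / (72 × 2.39) × 0.85 = 7708.0 / 172.08 × 0.85 ≈ 38.1 mL/min
|18.2 − 38.1| = 19.9 mL/min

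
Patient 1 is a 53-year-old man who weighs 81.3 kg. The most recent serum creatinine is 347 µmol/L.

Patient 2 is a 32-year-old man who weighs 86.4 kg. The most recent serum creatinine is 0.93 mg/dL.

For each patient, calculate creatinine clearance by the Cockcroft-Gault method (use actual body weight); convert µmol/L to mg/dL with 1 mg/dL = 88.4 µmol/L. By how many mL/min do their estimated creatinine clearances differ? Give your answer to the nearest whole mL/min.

114 mL/min

Patient 1: SCr = 347 / 88.4 = 3.925 mg/dL
Patient 1: CrCl = (140 − 53) × 81.3 / (72 × 3.925) = 7073.1 / 282.60 ≈ 25.0 mL/min
Patient 2: CrCl = (140 − 32) × 86.4 / (72 × 0.93) = 9331.2 / 66.96 ≈ 139.4 mL/min
|25.0 − 139.4| = 114.4 mL/min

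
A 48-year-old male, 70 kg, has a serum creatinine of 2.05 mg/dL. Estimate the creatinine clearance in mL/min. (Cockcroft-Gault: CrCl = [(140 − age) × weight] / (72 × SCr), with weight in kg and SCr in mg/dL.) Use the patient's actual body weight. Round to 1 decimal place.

CrCl = (140 − 48) × 70 / (72 × 2.05) = 6440.0 / 147.60 ≈ 43.6 mL/min

43.6 mL/min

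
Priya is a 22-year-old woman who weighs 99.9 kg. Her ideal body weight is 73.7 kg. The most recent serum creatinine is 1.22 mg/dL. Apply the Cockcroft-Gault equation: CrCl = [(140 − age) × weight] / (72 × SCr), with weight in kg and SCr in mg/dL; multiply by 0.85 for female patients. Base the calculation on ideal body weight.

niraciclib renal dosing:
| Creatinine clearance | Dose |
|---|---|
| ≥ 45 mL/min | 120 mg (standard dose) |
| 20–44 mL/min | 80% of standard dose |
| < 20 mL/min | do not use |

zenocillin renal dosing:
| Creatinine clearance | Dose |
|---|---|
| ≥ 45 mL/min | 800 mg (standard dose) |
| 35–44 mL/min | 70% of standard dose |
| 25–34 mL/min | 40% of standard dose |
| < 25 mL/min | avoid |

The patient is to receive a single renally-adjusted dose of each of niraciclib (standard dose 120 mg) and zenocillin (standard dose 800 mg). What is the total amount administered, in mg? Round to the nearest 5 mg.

920 mg

CrCl = (140 − 22) × 73.7 / (72 × 1.22) × 0.85 = 8696.6 / 87.84 × 0.85 ≈ 84.2 mL/min
CrCl ≈ 84 mL/min.
niraciclib: ≥ 45 mL/min → 100% of 120 mg = 120 mg.
zenocillin: ≥ 45 mL/min → 100% of 800 mg = 800 mg.
Total = 120 + 800 = 920 mg.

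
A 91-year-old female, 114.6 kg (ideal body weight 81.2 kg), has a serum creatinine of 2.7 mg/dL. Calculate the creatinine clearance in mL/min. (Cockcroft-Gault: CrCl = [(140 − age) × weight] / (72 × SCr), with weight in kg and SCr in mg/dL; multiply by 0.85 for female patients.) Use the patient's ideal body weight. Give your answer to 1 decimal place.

CrCl = (140 − 91) × 81.2 / (72 × 2.7) × 0.85 = 3978.8 / 194.40 × 0.85 ≈ 17.4 mL/min

17.4 mL/min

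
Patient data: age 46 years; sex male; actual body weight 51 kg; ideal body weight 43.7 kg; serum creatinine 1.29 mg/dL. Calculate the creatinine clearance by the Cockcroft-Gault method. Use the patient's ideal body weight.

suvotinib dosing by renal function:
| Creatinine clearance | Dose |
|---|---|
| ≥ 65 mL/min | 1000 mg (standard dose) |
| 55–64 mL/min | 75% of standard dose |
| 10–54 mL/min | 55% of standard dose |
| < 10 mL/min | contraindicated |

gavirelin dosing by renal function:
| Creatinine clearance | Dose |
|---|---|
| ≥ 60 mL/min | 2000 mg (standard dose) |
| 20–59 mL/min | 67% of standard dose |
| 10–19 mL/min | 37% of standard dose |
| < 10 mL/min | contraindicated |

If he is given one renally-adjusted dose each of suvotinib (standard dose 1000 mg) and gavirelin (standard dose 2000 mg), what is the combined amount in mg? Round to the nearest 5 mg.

CrCl = (140 − 46) × 43.7 / (72 × 1.29) = 4107.8 / 92.88 ≈ 44.2 mL/min
CrCl ≈ 44 mL/min.
suvotinib: 10–54 mL/min → 55% of 1000 mg = 550 mg.
gavirelin: 20–59 mL/min → 67% of 2000 mg = 1340 mg.
Total = 550 + 1340 = 1890 mg.

1890 mg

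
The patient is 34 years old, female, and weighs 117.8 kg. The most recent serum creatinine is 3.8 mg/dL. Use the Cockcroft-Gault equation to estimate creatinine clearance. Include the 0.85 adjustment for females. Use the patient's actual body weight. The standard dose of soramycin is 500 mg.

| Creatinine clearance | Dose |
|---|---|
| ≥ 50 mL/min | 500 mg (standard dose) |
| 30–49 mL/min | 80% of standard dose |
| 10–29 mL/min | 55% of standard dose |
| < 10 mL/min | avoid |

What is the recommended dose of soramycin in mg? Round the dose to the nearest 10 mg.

400 mg

CrCl = (140 − 34) × 117.8 / (72 × 3.8) × 0.85 = 12486.8 / 273.60 × 0.85 ≈ 38.8 mL/min
CrCl ≈ 39 mL/min → bracket 30–49 mL/min.
80% of 500 mg = 400 mg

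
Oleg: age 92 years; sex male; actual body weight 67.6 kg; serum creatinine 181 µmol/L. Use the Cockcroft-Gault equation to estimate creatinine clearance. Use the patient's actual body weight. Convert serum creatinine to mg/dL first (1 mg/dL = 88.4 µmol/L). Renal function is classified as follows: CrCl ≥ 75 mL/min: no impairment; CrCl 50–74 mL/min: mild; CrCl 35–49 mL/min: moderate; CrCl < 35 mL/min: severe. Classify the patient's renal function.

severe

SCr = 181 / 88.4 = 2.048 mg/dL
CrCl = (140 − 92) × 67.6 / (72 × 2.048) = 3244.8 / 147.46 ≈ 22.0 mL/min
22 mL/min falls in the 'severe' range.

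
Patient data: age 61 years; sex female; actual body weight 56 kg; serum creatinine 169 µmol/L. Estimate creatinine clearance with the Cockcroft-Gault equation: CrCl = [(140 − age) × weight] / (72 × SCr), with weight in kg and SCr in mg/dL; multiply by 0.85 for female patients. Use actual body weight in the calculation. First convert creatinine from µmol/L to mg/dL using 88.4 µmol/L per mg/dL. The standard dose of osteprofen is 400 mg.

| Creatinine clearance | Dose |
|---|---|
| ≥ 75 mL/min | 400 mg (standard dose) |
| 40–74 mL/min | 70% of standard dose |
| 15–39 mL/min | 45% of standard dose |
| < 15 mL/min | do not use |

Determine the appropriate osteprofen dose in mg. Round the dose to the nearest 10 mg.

SCr = 169 / 88.4 = 1.912 mg/dL
CrCl = (140 − 61) × 56 / (72 × 1.912) × 0.85 = 4424.0 / 137.66 × 0.85 ≈ 27.3 mL/min
CrCl ≈ 27 mL/min → bracket 15–39 mL/min.
45% of 400 mg = 180 mg

180 mg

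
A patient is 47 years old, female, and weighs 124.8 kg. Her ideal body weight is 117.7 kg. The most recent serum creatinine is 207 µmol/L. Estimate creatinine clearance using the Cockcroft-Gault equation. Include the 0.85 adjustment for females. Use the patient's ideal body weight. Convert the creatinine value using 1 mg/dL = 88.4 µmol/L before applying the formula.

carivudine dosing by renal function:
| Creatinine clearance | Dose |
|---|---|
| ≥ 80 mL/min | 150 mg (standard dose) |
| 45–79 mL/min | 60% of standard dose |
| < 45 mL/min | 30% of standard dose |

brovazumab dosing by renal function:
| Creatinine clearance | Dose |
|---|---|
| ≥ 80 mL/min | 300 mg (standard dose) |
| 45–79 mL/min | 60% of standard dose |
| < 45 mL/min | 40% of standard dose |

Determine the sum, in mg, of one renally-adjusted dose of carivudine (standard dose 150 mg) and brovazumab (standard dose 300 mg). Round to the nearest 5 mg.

SCr = 207 / 88.4 = 2.342 mg/dL
CrCl = (140 − 47) × 117.7 / (72 × 2.342) × 0.85 = 10946.1 / 168.62 × 0.85 ≈ 55.2 mL/min
CrCl ≈ 55 mL/min.
carivudine: 45–79 mL/min → 60% of 150 mg = 90 mg.
brovazumab: 45–79 mL/min → 60% of 300 mg = 180 mg.
Total = 90 + 180 = 270 mg.

270 mg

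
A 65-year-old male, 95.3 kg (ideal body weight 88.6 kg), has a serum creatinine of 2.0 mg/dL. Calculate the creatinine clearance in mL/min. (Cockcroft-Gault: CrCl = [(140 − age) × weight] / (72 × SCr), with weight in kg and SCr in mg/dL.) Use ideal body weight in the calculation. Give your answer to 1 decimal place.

CrCl = (140 − 65) × 88.6 / (72 × 2) = 6645.0 / 144.00 ≈ 46.1 mL/min

46.1 mL/min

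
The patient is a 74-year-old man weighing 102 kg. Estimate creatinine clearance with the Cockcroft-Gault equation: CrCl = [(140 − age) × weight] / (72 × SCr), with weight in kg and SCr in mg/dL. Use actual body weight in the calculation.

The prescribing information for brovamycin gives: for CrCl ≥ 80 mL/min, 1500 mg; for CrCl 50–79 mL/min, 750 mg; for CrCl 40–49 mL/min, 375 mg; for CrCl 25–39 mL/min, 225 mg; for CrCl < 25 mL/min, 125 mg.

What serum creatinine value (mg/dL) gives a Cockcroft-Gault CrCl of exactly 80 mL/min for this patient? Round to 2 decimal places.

Standard dose requires CrCl ≥ 80 mL/min.
Set (140 − 74) × 102 / (72 × SCr) = 80
SCr = (140 − 74) × 102 / (72 × 80) = 1.169 mg/dL

1.17 mg/dL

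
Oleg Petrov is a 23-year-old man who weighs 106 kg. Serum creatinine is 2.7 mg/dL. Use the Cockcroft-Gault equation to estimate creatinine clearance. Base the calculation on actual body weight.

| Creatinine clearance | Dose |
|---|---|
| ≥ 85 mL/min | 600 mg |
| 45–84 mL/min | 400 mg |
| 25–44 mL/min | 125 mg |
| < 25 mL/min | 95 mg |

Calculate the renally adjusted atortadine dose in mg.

400 mg

CrCl = (140 − 23) × 106 / (72 × 2.7) = 12402.0 / 194.40 ≈ 63.8 mL/min
CrCl ≈ 64 mL/min → bracket 45–84 mL/min.
Dose for this bracket: 400 mg.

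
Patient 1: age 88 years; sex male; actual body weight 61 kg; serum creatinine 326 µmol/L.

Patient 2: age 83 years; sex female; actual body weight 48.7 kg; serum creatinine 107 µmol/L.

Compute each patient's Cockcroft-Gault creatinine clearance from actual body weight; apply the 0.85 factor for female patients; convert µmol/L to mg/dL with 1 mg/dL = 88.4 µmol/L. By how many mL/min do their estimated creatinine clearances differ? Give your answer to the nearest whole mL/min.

15 mL/min

Patient 1: SCr = 326 / 88.4 = 3.688 mg/dL
Patient 1: CrCl = (140 − 88) × 61 / (72 × 3.688) = 3172.0 / 265.54 ≈ 11.9 mL/min
Patient 2: SCr = 107 / 88.4 = 1.21 mg/dL
Patient 2: CrCl = (140 − 83) × 48.7 / (72 × 1.21) × 0.85 = 2775.9 / 87.12 × 0.85 ≈ 27.1 mL/min
|11.9 − 27.1| = 15.2 mL/min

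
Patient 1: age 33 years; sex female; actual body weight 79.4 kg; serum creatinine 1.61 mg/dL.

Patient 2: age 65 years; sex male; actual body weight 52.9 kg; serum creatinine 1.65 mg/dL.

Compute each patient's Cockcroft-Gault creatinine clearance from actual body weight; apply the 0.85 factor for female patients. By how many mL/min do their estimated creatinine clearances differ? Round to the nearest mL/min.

29 mL/min

Patient 1: CrCl = (140 − 33) × 79.4 / (72 × 1.61) × 0.85 = 8495.8 / 115.92 × 0.85 ≈ 62.3 mL/min
Patient 2: CrCl = (140 − 65) × 52.9 / (72 × 1.65) = 3967.5 / 118.80 ≈ 33.4 mL/min
|62.3 − 33.4| = 28.9 mL/min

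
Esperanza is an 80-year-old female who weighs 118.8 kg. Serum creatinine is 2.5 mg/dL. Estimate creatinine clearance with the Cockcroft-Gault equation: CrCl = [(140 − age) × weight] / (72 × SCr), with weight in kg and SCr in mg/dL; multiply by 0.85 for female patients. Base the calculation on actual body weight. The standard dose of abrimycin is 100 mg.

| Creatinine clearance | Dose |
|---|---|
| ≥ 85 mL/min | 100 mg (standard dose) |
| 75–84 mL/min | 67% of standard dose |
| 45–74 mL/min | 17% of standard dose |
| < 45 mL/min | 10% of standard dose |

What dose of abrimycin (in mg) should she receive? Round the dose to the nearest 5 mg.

10 mg

CrCl = (140 − 80) × 118.8 / (72 × 2.5) × 0.85 = 7128.0 / 180.00 × 0.85 ≈ 33.7 mL/min
CrCl ≈ 34 mL/min → bracket < 45 mL/min.
10% of 100 mg = 10 mg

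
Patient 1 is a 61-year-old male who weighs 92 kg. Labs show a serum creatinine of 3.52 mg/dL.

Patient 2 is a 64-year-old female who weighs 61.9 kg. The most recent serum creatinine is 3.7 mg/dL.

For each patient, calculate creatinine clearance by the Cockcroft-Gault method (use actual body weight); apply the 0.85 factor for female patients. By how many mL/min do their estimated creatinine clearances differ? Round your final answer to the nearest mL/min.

14 mL/min

Patient 1: CrCl = (140 − 61) × 92 / (72 × 3.52) = 7268.0 / 253.44 ≈ 28.7 mL/min
Patient 2: CrCl = (140 − 64) × 61.9 / (72 × 3.7) × 0.85 = 4704.4 / 266.40 × 0.85 ≈ 15.0 mL/min
|28.7 − 15.0| = 13.7 mL/min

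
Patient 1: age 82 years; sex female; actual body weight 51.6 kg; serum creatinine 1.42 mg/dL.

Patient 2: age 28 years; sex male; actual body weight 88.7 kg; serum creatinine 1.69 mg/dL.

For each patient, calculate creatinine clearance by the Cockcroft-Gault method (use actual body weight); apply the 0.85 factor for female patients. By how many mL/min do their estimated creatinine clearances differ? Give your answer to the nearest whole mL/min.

57 mL/min

Patient 1: CrCl = (140 − 82) × 51.6 / (72 × 1.42) × 0.85 = 2992.8 / 102.24 × 0.85 ≈ 24.9 mL/min
Patient 2: CrCl = (140 − 28) × 88.7 / (72 × 1.69) = 9934.4 / 121.68 ≈ 81.6 mL/min
|24.9 − 81.6| = 56.7 mL/min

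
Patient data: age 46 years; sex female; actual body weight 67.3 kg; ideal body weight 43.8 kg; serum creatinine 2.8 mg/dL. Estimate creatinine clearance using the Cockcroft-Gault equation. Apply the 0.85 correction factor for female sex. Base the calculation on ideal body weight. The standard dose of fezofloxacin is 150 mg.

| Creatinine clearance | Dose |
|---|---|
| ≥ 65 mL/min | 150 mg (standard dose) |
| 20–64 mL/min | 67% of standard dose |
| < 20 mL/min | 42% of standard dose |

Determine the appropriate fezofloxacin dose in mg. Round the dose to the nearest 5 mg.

CrCl = (140 − 46) × 43.8 / (72 × 2.8) × 0.85 = 4117.2 / 201.60 × 0.85 ≈ 17.4 mL/min
CrCl ≈ 17 mL/min → bracket < 20 mL/min.
42% of 150 mg = 63 mg → 65 mg

65 mg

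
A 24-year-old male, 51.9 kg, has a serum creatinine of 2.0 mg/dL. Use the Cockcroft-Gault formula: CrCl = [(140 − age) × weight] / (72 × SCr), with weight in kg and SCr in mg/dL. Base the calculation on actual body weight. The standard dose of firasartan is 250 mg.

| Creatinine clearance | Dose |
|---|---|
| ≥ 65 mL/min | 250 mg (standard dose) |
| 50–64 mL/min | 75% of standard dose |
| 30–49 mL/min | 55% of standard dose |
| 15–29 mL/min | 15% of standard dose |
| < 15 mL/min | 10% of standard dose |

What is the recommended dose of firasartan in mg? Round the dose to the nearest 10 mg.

CrCl = (140 − 24) × 51.9 / (72 × 2) = 6020.4 / 144.00 ≈ 41.8 mL/min
CrCl ≈ 42 mL/min → bracket 30–49 mL/min.
55% of 250 mg = 137.5 mg → 140 mg

140 mg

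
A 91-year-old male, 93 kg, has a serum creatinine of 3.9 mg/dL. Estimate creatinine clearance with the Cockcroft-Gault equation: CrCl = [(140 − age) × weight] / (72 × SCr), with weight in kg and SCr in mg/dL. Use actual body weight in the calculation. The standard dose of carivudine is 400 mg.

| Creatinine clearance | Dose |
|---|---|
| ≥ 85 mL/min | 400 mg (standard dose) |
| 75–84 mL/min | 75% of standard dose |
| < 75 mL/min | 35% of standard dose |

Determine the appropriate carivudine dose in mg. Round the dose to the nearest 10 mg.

140 mg

CrCl = (140 − 91) × 93 / (72 × 3.9) = 4557.0 / 280.80 ≈ 16.2 mL/min
CrCl ≈ 16 mL/min → bracket < 75 mL/min.
35% of 400 mg = 140 mg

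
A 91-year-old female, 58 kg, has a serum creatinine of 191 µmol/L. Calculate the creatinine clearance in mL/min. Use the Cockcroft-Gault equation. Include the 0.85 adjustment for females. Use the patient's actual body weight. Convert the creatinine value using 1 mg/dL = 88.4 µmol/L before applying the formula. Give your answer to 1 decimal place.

15.5 mL/min

SCr = 191 / 88.4 = 2.161 mg/dL
CrCl = (140 − 91) × 58 / (72 × 2.161) × 0.85 = 2842.0 / 155.59 × 0.85 ≈ 15.5 mL/min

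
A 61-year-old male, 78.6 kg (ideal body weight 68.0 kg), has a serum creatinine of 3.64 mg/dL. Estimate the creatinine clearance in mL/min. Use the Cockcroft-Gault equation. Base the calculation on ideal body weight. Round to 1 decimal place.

CrCl = (140 − 61) × 68 / (72 × 3.64) = 5372.0 / 262.08 ≈ 20.5 mL/min

20.5 mL/min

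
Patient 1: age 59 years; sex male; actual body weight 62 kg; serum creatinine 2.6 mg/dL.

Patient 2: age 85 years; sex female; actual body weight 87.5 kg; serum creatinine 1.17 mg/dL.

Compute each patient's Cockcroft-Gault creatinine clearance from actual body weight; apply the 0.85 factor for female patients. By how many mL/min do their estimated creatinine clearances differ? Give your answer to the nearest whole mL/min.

Patient 1: CrCl = (140 − 59) × 62 / (72 × 2.6) = 5022.0 / 187.20 ≈ 26.8 mL/min
Patient 2: CrCl = (140 − 85) × 87.5 / (72 × 1.17) × 0.85 = 4812.5 / 84.24 × 0.85 ≈ 48.6 mL/min
|26.8 − 48.6| = 21.8 mL/min

22 mL/min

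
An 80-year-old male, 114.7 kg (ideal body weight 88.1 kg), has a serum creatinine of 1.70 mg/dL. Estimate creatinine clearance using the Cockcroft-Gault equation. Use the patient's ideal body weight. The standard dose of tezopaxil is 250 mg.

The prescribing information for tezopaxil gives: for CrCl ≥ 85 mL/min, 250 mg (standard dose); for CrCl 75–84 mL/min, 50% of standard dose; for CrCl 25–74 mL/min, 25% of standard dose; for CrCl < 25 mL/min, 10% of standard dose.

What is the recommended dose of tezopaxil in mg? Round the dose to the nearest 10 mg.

CrCl = (140 − 80) × 88.1 / (72 × 1.7) = 5286.0 / 122.40 ≈ 43.2 mL/min
CrCl ≈ 43 mL/min → bracket 25–74 mL/min.
25% of 250 mg = 62.5 mg → 60 mg

60 mg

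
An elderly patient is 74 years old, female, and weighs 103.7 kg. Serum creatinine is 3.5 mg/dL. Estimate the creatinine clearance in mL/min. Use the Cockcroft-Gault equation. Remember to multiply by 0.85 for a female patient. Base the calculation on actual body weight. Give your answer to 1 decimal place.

CrCl = (140 − 74) × 103.7 / (72 × 3.5) × 0.85 = 6844.2 / 252.00 × 0.85 ≈ 23.1 mL/min

23.1 mL/min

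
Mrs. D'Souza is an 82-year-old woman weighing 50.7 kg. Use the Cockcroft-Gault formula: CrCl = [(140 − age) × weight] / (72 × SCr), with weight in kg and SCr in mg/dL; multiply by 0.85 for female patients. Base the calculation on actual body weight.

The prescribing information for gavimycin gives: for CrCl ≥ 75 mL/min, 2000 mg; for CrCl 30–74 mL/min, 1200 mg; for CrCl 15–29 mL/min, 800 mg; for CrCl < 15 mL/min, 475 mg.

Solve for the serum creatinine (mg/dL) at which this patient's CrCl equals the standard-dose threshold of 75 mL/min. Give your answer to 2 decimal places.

0.46 mg/dL

Standard dose requires CrCl ≥ 75 mL/min.
Set (140 − 82) × 50.7 × 0.85 / (72 × SCr) = 75
SCr = (140 − 82) × 50.7 × 0.85 / (72 × 75) = 0.463 mg/dL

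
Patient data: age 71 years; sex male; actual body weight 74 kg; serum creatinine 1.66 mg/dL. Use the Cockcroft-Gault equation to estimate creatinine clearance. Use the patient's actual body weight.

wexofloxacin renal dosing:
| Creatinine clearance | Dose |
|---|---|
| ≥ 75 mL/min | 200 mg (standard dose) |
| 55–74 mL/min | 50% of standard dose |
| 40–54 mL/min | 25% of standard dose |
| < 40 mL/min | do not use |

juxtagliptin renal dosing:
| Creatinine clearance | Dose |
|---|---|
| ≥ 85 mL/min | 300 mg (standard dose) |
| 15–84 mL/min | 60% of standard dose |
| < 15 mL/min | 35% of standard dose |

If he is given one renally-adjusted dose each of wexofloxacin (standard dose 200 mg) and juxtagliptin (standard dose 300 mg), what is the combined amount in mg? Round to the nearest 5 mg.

230 mg

CrCl = (140 − 71) × 74 / (72 × 1.66) = 5106.0 / 119.52 ≈ 42.7 mL/min
CrCl ≈ 43 mL/min.
wexofloxacin: 40–54 mL/min → 25% of 200 mg = 50 mg.
juxtagliptin: 15–84 mL/min → 60% of 300 mg = 180 mg.
Total = 50 + 180 = 230 mg.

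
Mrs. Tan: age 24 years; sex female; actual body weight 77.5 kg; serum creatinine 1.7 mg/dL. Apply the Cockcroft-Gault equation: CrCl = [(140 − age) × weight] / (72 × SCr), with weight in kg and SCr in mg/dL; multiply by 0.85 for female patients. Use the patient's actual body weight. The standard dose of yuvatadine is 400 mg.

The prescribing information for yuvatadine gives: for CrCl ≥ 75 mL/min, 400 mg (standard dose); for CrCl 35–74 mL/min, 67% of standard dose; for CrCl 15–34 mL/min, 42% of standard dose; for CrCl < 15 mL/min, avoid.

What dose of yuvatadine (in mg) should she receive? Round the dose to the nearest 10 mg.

270 mg

CrCl = (140 − 24) × 77.5 / (72 × 1.7) × 0.85 = 8990.0 / 122.40 × 0.85 ≈ 62.4 mL/min
CrCl ≈ 62 mL/min → bracket 35–74 mL/min.
67% of 400 mg = 268 mg → 270 mg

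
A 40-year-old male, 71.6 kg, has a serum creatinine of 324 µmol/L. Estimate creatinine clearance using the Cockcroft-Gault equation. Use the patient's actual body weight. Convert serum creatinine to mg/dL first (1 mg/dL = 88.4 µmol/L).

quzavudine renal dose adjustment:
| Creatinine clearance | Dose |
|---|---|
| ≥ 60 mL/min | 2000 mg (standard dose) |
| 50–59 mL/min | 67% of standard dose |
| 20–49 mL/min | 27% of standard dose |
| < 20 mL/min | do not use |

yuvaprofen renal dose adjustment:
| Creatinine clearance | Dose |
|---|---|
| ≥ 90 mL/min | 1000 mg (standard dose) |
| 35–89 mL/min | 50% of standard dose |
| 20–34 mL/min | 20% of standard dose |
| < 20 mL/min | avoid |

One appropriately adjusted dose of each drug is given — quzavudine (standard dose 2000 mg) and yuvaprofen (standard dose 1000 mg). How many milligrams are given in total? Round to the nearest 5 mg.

740 mg

SCr = 324 / 88.4 = 3.665 mg/dL
CrCl = (140 − 40) × 71.6 / (72 × 3.665) = 7160.0 / 263.88 ≈ 27.1 mL/min
CrCl ≈ 27 mL/min.
quzavudine: 20–49 mL/min → 27% of 2000 mg = 540 mg.
yuvaprofen: 20–34 mL/min → 20% of 1000 mg = 200 mg.
Total = 540 + 200 = 740 mg.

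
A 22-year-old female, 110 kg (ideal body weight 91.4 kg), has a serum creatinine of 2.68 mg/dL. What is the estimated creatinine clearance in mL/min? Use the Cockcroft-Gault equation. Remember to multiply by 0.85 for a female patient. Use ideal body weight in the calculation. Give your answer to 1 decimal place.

47.5 mL/min

CrCl = (140 − 22) × 91.4 / (72 × 2.68) × 0.85 = 10785.2 / 192.96 × 0.85 ≈ 47.5 mL/min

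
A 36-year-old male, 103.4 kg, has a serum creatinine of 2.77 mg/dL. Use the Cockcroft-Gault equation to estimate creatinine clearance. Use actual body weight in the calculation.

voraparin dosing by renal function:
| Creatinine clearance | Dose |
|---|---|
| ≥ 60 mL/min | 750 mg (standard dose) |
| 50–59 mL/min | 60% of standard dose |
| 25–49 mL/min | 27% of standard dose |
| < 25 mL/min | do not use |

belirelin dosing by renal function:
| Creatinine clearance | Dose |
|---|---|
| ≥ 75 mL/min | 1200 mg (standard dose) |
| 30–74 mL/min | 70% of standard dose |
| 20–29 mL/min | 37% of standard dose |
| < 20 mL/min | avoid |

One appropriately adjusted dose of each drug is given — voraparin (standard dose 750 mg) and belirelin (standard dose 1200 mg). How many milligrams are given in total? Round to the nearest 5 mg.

CrCl = (140 − 36) × 103.4 / (72 × 2.77) = 10753.6 / 199.44 ≈ 53.9 mL/min
CrCl ≈ 54 mL/min.
voraparin: 50–59 mL/min → 60% of 750 mg = 450 mg.
belirelin: 30–74 mL/min → 70% of 1200 mg = 840 mg.
Total = 450 + 840 = 1290 mg.

1290 mg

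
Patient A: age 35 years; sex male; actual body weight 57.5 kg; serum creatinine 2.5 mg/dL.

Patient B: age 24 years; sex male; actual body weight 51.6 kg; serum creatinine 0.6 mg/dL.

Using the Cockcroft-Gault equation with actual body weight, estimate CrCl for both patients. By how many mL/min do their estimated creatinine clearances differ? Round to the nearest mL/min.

Patient A: CrCl = (140 − 35) × 57.5 / (72 × 2.5) = 6037.5 / 180.00 ≈ 33.5 mL/min
Patient B: CrCl = (140 − 24) × 51.6 / (72 × 0.6) = 5985.6 / 43.20 ≈ 138.6 mL/min
|33.5 − 138.6| = 105.1 mL/min

105 mL/min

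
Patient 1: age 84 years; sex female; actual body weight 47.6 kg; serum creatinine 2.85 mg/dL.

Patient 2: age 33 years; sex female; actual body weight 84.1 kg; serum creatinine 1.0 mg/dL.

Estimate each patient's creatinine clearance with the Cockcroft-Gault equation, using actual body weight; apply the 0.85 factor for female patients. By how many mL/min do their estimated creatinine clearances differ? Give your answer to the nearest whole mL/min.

Patient 1: CrCl = (140 − 84) × 47.6 / (72 × 2.85) × 0.85 = 2665.6 / 205.20 × 0.85 ≈ 11.0 mL/min
Patient 2: CrCl = (140 − 33) × 84.1 / (72 × 1) × 0.85 = 8998.7 / 72.00 × 0.85 ≈ 106.2 mL/min
|11.0 − 106.2| = 95.2 mL/min

95 mL/min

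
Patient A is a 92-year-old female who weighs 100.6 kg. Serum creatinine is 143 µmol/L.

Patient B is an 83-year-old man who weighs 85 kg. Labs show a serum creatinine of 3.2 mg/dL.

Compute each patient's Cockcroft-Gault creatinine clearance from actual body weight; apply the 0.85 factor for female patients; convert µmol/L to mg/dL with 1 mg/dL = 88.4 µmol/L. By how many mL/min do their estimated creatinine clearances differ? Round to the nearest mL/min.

14 mL/min

Patient A: SCr = 143 / 88.4 = 1.618 mg/dL
Patient A: CrCl = (140 − 92) × 100.6 / (72 × 1.618) × 0.85 = 4828.8 / 116.50 × 0.85 ≈ 35.2 mL/min
Patient B: CrCl = (140 − 83) × 85 / (72 × 3.2) = 4845.0 / 230.40 ≈ 21.0 mL/min
|35.2 − 21.0| = 14.2 mL/min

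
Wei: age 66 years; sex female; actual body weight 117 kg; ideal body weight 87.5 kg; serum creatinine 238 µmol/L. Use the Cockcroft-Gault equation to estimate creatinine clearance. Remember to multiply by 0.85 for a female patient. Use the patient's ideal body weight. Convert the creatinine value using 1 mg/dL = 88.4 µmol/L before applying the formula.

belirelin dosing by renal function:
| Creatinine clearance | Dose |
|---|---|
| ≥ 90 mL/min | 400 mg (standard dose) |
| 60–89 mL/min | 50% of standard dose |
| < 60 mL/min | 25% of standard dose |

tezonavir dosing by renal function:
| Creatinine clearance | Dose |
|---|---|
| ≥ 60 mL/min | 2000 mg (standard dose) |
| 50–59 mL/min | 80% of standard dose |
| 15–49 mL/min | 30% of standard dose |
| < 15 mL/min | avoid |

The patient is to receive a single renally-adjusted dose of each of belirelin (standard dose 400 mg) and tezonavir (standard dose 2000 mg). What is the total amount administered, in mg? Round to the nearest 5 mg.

700 mg

SCr = 238 / 88.4 = 2.692 mg/dL
CrCl = (140 − 66) × 87.5 / (72 × 2.692) × 0.85 = 6475.0 / 193.82 × 0.85 ≈ 28.4 mL/min
CrCl ≈ 28 mL/min.
belirelin: < 60 mL/min → 25% of 400 mg = 100 mg.
tezonavir: 15–49 mL/min → 30% of 2000 mg = 600 mg.
Total = 100 + 600 = 700 mg.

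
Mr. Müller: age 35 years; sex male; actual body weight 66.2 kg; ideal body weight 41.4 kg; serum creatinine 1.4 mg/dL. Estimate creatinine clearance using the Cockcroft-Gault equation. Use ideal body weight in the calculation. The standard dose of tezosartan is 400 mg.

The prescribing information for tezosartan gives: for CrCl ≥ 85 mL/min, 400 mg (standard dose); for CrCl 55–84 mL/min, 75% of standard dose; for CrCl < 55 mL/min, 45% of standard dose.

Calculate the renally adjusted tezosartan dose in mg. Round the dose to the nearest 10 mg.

180 mg

CrCl = (140 − 35) × 41.4 / (72 × 1.4) = 4347.0 / 100.80 ≈ 43.1 mL/min
CrCl ≈ 43 mL/min → bracket < 55 mL/min.
45% of 400 mg = 180 mg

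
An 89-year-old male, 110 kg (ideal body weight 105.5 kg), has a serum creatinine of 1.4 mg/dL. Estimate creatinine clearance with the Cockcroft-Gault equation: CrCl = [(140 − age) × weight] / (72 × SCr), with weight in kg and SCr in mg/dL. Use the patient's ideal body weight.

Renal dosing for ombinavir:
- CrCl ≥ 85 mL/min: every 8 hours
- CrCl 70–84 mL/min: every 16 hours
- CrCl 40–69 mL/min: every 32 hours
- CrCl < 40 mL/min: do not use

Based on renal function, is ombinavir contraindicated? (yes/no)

CrCl = (140 − 89) × 105.5 / (72 × 1.4) = 5380.5 / 100.80 ≈ 53.4 mL/min
CrCl ≈ 53 mL/min, which is ≥ 40 mL/min.

no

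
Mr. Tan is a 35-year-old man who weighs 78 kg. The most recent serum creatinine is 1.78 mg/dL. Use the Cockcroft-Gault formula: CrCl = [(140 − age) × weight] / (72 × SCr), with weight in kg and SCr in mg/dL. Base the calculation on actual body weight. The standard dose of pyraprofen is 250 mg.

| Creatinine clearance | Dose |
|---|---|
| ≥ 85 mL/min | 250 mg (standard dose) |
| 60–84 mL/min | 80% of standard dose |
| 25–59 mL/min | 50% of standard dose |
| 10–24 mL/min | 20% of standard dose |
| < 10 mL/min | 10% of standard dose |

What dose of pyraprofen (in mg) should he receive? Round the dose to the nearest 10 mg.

CrCl = (140 − 35) × 78 / (72 × 1.78) = 8190.0 / 128.16 ≈ 63.9 mL/min
CrCl ≈ 64 mL/min → bracket 60–84 mL/min.
80% of 250 mg = 200 mg

200 mg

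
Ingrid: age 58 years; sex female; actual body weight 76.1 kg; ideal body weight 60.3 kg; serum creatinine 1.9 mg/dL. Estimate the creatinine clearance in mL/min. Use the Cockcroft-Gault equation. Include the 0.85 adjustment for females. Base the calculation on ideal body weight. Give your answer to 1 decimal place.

CrCl = (140 − 58) × 60.3 / (72 × 1.9) × 0.85 = 4944.6 / 136.80 × 0.85 ≈ 30.7 mL/min

30.7 mL/min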